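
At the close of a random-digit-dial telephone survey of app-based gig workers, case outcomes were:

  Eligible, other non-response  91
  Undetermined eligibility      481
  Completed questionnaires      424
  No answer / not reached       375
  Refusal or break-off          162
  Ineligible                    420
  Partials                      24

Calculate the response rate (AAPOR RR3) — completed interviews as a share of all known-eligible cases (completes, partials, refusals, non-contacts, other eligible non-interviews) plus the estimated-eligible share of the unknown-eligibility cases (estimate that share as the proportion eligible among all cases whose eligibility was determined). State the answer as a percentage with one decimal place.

29.8%

Num = 424
Determined eligible = 424 + 24 + 162 + 375 + 91 = 1076
e = 1076 / (1076 + 420) = 1076 / 1496 = 0.7193
Eligible share of unknowns = 0.7193 × 481 = 345.98
Base = 1076 + 345.98 = 1421.98
RR3 = 424 / 1421.98 = 0.2982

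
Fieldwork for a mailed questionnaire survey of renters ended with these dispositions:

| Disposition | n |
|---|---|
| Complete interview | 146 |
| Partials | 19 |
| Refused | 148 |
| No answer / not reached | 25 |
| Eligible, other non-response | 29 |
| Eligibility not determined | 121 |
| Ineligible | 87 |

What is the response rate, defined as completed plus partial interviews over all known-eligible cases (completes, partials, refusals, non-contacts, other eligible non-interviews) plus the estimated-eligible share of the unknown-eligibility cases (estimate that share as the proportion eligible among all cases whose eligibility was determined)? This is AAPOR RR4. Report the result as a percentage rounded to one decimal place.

35.5%

Num → 146 + 19 = 165
Eligible (known) → 146 + 19 + 148 + 25 + 29 = 367
e = 367 / (367 + 87) = 367 / 454 = 0.8084
e × U → 0.8084 × 121 = 97.82
Base → 367 + 97.82 = 464.82
RR4 = 165 / 464.82 = 0.3550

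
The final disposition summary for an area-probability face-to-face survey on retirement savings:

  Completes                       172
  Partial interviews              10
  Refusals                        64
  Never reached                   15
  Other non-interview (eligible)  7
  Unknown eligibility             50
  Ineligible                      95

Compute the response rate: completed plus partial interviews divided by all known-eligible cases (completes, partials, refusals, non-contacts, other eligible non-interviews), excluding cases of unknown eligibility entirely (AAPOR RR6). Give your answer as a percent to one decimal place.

Num → 172 + 10 = 182
Denom → 172 + 10 + 64 + 15 + 7 = 268
RR6 = 182 / 268 = 0.6791

67.9%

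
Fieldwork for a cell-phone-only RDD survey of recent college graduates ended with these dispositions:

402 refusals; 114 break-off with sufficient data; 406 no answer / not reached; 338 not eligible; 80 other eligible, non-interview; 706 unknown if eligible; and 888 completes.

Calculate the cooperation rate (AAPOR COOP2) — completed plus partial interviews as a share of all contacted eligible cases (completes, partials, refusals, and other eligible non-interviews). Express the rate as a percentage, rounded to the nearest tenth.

67.5%

Numerator = 888 + 114 = 1002
Denominator = 888 + 114 + 402 + 80 = 1484
COOP2 = 1002 / 1484 = 0.6752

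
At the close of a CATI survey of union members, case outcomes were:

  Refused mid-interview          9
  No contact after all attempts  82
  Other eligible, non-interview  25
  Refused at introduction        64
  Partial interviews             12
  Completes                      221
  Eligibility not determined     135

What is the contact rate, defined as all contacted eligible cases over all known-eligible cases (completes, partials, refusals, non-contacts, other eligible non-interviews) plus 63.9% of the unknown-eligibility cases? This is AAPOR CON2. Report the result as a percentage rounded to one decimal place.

Refused = 64 + 9 = 73
Top → 221 + 12 + 73 + 25 = 331
Determined eligible → 221 + 12 + 73 + 82 + 25 = 413
e × U → 0.6390 × 135 = 86.27
Base → 413 + 86.27 = 499.27
CON2 = 331 / 499.27 = 0.6630

66.3%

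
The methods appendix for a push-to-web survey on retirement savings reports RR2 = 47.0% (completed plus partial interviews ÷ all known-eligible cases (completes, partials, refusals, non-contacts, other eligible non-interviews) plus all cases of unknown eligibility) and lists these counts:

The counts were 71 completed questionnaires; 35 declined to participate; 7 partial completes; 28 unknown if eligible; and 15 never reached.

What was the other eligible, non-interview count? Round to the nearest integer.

10

Numerator = 71 + 7 = 78
RR2 = 78 / D = 0.470
D = 78 / 0.470 = 166.0
Other denominator terms total 156
other eligible, non-interview = 166.0 − 156 ≈ 10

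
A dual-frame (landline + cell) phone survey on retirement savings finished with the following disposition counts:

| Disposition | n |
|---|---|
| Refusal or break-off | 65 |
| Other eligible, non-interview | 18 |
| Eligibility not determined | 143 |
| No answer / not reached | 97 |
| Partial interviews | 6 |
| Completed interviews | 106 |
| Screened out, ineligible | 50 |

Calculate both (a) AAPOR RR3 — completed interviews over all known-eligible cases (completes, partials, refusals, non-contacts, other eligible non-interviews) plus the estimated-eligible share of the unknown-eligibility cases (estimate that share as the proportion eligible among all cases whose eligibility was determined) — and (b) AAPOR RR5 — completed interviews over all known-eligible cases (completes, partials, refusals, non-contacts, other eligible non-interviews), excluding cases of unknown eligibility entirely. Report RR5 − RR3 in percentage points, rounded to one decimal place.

Top: 106
Eligible (known): 106 + 6 + 65 + 97 + 18 = 292
e = 292 / (292 + 50) = 292 / 342 = 0.8538
e × U: 0.8538 × 143 = 122.09
Denom: 292 + 122.09 = 414.09
RR3 = 106 / 414.09 = 0.2560
Denom: 106 + 6 + 65 + 97 + 18 = 292
RR5 = 106 / 292 = 0.3630
Difference = 36.30 − 25.60 = 10.70 percentage points

10.7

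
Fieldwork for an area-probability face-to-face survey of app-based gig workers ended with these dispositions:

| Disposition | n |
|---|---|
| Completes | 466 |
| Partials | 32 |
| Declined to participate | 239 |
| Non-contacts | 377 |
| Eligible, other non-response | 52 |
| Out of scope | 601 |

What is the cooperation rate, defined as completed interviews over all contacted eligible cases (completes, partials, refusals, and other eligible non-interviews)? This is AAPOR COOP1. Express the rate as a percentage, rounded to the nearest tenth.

59.1%

Num: 466
Denominator: 466 + 32 + 239 + 52 = 789
COOP1 = 466 / 789 = 0.5906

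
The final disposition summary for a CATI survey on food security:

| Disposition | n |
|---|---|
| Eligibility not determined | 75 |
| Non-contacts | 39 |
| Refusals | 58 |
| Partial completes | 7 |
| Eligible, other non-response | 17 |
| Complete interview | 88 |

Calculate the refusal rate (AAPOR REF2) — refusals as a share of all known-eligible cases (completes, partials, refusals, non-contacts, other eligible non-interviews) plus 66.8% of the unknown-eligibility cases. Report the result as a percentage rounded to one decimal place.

22.4%

Num = 58
Determined eligible = 88 + 7 + 58 + 39 + 17 = 209
Eligible share of unknowns = 0.6680 × 75 = 50.10
Denom = 209 + 50.10 = 259.10
REF2 = 58 / 259.10 = 0.2239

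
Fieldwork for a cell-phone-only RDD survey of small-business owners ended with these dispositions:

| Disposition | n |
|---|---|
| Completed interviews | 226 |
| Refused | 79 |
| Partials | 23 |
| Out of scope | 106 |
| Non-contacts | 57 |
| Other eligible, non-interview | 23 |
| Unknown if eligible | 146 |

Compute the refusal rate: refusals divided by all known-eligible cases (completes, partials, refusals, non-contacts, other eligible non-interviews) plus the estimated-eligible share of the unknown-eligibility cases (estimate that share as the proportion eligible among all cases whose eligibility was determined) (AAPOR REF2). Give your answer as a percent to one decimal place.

15.1%

Num: 79
Eligible (known): 226 + 23 + 79 + 57 + 23 = 408
e = 408 / (408 + 106) = 408 / 514 = 0.7938
Eligible share of unknowns: 0.7938 × 146 = 115.89
Base: 408 + 115.89 = 523.89
REF2 = 79 / 523.89 = 0.1508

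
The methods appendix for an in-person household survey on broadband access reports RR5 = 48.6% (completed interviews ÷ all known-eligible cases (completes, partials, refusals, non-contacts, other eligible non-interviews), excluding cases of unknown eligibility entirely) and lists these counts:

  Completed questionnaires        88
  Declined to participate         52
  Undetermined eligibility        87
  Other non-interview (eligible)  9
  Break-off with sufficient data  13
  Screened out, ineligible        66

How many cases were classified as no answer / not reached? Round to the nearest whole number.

RR5 = 88 / D = 0.486
D = 88 / 0.486 = 181.1
Remaining denominator categories sum to 162
no answer / not reached = 181.1 − 162 ≈ 19

19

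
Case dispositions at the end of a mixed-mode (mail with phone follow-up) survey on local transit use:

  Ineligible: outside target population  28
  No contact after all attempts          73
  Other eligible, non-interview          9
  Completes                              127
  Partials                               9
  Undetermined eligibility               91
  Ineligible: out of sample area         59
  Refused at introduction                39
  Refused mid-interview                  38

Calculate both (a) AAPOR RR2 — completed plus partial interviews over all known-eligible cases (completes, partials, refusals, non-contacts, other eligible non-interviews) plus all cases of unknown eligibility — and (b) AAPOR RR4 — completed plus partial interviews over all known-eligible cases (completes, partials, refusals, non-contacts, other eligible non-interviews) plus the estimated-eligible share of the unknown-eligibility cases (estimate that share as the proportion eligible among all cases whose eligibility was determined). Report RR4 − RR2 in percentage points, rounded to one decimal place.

2.0

Refusal or break-off = 39 + 38 = 77
Not eligible = 28 + 59 = 87
Num = 127 + 9 = 136
Denominator = 127 + 9 + 77 + 73 + 9 + 91 = 386
RR2 = 136 / 386 = 0.3523
Known eligible = 127 + 9 + 77 + 73 + 9 = 295
e = 295 / (295 + 87) = 295 / 382 = 0.7723
Eligible share of unknowns = 0.7723 × 91 = 70.28
Denominator = 295 + 70.28 = 365.28
RR4 = 136 / 365.28 = 0.3723
Difference = 37.23 − 35.23 = 2.00 percentage points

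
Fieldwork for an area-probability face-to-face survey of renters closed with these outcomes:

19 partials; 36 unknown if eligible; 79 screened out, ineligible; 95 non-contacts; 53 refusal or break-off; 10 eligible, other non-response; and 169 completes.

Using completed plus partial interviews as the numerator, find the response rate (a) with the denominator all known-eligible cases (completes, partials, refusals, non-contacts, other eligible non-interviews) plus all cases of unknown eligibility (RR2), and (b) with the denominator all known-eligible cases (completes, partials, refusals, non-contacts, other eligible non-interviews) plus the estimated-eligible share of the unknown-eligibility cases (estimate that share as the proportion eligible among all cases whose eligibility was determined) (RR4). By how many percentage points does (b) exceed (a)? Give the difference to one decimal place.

0.9

Num: 169 + 19 = 188
Denominator: 169 + 19 + 53 + 95 + 10 + 36 = 382
RR2 = 188 / 382 = 0.4921
Known eligible: 169 + 19 + 53 + 95 + 10 = 346
e = 346 / (346 + 79) = 346 / 425 = 0.8141
Estimated eligible among unknowns: 0.8141 × 36 = 29.31
Denominator: 346 + 29.31 = 375.31
RR4 = 188 / 375.31 = 0.5009
Difference = 50.09 − 49.21 = 0.88 percentage points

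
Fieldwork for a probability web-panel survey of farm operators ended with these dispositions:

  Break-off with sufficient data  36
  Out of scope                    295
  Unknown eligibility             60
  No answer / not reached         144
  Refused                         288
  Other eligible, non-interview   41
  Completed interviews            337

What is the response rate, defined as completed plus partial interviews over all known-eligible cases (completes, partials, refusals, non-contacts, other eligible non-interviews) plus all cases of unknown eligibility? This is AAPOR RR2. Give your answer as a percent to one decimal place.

41.2%

Num: 337 + 36 = 373
Base: 337 + 36 + 288 + 144 + 41 + 60 = 906
RR2 = 373 / 906 = 0.4117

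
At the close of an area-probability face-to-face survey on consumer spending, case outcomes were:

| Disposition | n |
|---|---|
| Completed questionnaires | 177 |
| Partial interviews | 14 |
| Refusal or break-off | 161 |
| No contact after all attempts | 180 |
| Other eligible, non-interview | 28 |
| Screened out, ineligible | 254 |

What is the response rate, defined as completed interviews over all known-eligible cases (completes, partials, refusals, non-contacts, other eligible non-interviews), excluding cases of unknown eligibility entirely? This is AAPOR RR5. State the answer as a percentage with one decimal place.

Num: 177
Denominator: 177 + 14 + 161 + 180 + 28 = 560
RR5 = 177 / 560 = 0.3161

31.6%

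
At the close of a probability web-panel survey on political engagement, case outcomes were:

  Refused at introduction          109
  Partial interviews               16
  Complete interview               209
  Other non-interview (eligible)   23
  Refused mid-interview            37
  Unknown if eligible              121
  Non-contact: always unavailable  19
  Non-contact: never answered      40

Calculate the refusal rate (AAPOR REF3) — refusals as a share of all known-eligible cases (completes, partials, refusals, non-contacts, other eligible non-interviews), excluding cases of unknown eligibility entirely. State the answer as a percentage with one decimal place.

Declined to participate = 109 + 37 = 146
Never reached = 40 + 19 = 59
Top: 146
Denom: 209 + 16 + 146 + 59 + 23 = 453
REF3 = 146 / 453 = 0.3223

32.2%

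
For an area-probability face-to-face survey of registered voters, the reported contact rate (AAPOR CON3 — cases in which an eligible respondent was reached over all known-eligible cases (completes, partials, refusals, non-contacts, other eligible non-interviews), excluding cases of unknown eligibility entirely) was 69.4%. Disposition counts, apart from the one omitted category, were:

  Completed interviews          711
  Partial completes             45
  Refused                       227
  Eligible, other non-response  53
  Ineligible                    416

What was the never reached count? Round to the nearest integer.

457

Top → 711 + 45 + 227 + 53 = 1036
CON3 = 1036 / D = 0.694
D = 1036 / 0.694 = 1492.8
Rest of base = 1036
never reached = 1492.8 − 1036 ≈ 457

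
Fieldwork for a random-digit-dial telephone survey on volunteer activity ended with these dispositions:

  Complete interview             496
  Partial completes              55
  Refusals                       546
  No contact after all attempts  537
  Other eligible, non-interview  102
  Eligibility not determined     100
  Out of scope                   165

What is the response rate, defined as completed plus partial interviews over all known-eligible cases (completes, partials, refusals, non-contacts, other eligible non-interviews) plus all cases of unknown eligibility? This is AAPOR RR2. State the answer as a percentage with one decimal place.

Top: 496 + 55 = 551
Denom: 496 + 55 + 546 + 537 + 102 + 100 = 1836
RR2 = 551 / 1836 = 0.3001

30.0%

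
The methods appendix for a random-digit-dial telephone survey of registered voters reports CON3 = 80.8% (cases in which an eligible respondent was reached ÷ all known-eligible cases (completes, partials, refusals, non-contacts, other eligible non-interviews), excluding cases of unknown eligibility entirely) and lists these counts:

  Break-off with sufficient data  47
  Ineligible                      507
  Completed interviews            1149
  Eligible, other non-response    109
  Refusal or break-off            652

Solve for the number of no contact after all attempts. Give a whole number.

465

Num = 1149 + 47 + 652 + 109 = 1957
CON3 = 1957 / D = 0.808
D = 1957 / 0.808 = 2422.0
Rest of base = 1957
no contact after all attempts = 2422.0 − 1957 ≈ 465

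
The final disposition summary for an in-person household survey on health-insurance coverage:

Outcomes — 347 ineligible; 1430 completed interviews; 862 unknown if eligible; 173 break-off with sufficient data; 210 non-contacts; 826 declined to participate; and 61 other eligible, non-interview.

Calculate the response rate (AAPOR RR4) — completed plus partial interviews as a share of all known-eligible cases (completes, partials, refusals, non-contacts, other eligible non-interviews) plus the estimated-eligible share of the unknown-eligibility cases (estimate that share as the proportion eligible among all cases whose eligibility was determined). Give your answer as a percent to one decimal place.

Numerator: 1430 + 173 = 1603
Determined eligible: 1430 + 173 + 826 + 210 + 61 = 2700
e = 2700 / (2700 + 347) = 2700 / 3047 = 0.8861
e × U: 0.8861 × 862 = 763.82
Denom: 2700 + 763.82 = 3463.82
RR4 = 1603 / 3463.82 = 0.4628

46.3%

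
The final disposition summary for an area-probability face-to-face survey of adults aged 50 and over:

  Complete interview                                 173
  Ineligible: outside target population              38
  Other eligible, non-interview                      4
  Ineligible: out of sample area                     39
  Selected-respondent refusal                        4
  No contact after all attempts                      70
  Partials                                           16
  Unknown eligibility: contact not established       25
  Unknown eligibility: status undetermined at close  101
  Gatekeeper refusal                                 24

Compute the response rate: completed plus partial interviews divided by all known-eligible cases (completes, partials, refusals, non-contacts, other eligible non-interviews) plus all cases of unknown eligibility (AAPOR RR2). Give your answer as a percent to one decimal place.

Refusals = 24 + 4 = 28
Unknown eligibility = 25 + 101 = 126
Ineligible = 38 + 39 = 77
Num = 173 + 16 = 189
Denominator = 173 + 16 + 28 + 70 + 4 + 126 = 417
RR2 = 189 / 417 = 0.4532

45.3%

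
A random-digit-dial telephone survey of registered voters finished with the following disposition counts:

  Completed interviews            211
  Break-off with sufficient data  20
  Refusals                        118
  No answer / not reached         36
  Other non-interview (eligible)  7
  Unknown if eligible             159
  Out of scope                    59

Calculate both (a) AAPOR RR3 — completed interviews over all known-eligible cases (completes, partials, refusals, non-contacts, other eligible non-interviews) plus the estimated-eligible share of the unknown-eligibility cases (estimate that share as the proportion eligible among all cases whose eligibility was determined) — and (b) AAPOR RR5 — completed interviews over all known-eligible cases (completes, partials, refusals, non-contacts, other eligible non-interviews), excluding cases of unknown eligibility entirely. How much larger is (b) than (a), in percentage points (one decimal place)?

14.0

Num = 211
Known eligible = 211 + 20 + 118 + 36 + 7 = 392
e = 392 / (392 + 59) = 392 / 451 = 0.8692
Estimated eligible among unknowns = 0.8692 × 159 = 138.20
Denom = 392 + 138.20 = 530.20
RR3 = 211 / 530.20 = 0.3980
Denom = 211 + 20 + 118 + 36 + 7 = 392
RR5 = 211 / 392 = 0.5383
Difference = 53.83 − 39.80 = 14.03 percentage points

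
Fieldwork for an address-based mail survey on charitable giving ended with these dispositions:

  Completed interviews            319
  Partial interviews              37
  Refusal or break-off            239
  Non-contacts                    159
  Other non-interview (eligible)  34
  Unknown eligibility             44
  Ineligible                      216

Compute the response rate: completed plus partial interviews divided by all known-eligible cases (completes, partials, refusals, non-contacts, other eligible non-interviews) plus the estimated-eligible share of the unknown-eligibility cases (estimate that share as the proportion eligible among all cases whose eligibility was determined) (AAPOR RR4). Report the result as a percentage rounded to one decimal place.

43.3%

Numerator: 319 + 37 = 356
Known eligible: 319 + 37 + 239 + 159 + 34 = 788
e = 788 / (788 + 216) = 788 / 1004 = 0.7849
Estimated eligible among unknowns: 0.7849 × 44 = 34.54
Denominator: 788 + 34.54 = 822.54
RR4 = 356 / 822.54 = 0.4328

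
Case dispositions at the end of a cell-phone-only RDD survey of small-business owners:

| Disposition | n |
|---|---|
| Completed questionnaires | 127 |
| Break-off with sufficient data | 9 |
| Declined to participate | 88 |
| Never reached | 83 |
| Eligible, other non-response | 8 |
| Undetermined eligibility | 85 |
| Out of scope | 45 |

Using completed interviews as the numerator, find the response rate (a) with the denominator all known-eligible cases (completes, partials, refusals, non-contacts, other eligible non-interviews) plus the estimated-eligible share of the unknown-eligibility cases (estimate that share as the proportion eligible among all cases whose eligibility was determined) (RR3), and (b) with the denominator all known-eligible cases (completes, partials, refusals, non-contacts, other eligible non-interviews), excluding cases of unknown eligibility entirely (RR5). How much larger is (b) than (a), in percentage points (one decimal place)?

Numerator: 127
Determined eligible: 127 + 9 + 88 + 83 + 8 = 315
e = 315 / (315 + 45) = 315 / 360 = 0.8750
e × U: 0.8750 × 85 = 74.38
Base: 315 + 74.38 = 389.38
RR3 = 127 / 389.38 = 0.3262
Base: 127 + 9 + 88 + 83 + 8 = 315
RR5 = 127 / 315 = 0.4032
Difference = 40.32 − 32.62 = 7.70 percentage points

7.7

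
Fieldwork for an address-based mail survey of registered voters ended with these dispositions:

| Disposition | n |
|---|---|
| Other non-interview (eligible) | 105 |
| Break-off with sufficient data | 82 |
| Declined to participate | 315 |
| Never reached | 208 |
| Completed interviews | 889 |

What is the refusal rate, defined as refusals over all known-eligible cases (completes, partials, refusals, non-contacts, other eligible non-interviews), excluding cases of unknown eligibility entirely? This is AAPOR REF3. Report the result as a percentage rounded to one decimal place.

19.7%

Numerator: 315
Denominator: 889 + 82 + 315 + 208 + 105 = 1599
REF3 = 315 / 1599 = 0.1970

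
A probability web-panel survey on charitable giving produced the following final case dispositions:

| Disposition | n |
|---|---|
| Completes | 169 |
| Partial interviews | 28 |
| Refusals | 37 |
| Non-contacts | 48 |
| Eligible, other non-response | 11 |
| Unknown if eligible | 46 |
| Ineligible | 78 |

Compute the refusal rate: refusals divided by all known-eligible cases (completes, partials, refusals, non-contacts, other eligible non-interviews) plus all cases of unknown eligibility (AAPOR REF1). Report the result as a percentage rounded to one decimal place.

Top: 37
Denom: 169 + 28 + 37 + 48 + 11 + 46 = 339
REF1 = 37 / 339 = 0.1091

10.9%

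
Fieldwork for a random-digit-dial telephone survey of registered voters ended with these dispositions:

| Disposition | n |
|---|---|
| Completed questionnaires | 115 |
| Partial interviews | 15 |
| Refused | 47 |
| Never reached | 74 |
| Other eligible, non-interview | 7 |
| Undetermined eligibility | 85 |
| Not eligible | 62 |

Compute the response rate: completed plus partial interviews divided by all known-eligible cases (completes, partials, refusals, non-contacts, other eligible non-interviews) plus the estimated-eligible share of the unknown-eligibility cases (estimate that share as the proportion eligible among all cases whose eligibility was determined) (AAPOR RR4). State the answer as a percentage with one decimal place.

39.8%

Top → 115 + 15 = 130
Known eligible → 115 + 15 + 47 + 74 + 7 = 258
e = 258 / (258 + 62) = 258 / 320 = 0.8063
e × U → 0.8063 × 85 = 68.54
Base → 258 + 68.54 = 326.54
RR4 = 130 / 326.54 = 0.3981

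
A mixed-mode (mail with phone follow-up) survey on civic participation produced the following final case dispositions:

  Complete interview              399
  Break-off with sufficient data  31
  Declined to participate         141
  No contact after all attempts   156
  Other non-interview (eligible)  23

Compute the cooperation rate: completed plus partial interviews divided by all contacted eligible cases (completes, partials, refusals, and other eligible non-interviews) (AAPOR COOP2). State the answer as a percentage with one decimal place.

Num → 399 + 31 = 430
Base → 399 + 31 + 141 + 23 = 594
COOP2 = 430 / 594 = 0.7239

72.4%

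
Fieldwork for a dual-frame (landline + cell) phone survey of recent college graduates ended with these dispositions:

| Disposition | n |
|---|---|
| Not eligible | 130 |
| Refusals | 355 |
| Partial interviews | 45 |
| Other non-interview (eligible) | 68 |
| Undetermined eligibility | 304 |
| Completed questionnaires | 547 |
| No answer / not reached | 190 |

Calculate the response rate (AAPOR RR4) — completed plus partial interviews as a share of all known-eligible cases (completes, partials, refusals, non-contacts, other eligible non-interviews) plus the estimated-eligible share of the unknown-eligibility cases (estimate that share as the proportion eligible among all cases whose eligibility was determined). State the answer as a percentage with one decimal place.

Top = 547 + 45 = 592
Eligible (known) = 547 + 45 + 355 + 190 + 68 = 1205
e = 1205 / (1205 + 130) = 1205 / 1335 = 0.9026
e × U = 0.9026 × 304 = 274.39
Base = 1205 + 274.39 = 1479.39
RR4 = 592 / 1479.39 = 0.4002

40.0%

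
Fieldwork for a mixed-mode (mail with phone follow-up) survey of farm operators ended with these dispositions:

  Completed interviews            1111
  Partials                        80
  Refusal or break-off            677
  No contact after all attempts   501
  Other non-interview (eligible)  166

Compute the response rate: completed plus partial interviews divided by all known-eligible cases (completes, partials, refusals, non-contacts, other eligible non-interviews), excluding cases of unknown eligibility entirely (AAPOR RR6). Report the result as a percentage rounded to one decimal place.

Num = 1111 + 80 = 1191
Denominator = 1111 + 80 + 677 + 501 + 166 = 2535
RR6 = 1191 / 2535 = 0.4698

47.0%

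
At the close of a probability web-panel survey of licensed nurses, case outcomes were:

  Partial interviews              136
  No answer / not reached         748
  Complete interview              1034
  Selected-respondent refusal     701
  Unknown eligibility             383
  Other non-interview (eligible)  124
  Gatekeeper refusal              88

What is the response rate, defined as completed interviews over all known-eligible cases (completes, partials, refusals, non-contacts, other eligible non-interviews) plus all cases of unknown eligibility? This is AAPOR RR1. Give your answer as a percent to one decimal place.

32.2%

Refused = 88 + 701 = 789
Numerator: 1034
Base: 1034 + 136 + 789 + 748 + 124 + 383 = 3214
RR1 = 1034 / 3214 = 0.3217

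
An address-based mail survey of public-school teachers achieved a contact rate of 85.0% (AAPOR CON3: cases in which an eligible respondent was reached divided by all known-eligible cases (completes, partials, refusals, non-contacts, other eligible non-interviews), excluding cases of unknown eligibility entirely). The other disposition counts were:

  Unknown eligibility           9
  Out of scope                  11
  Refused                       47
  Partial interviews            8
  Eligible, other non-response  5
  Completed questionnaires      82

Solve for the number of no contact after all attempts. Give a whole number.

25

Num: 82 + 8 + 47 + 5 = 142
CON3 = 142 / D = 0.850
D = 142 / 0.850 = 167.1
Rest of base = 142
no contact after all attempts = 167.1 − 142 ≈ 25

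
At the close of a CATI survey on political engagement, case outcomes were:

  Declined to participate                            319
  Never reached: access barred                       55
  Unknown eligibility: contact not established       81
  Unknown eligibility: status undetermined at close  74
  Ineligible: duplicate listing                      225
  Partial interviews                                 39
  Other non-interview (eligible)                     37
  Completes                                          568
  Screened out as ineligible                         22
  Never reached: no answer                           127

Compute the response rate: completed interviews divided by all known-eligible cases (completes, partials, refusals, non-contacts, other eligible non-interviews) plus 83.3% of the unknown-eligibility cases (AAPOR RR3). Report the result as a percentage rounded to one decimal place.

No answer / not reached = 127 + 55 = 182
Unknown eligibility = 81 + 74 = 155
Screened out, ineligible = 22 + 225 = 247
Top: 568
Known eligible: 568 + 39 + 319 + 182 + 37 = 1145
e × U: 0.8330 × 155 = 129.11
Denom: 1145 + 129.11 = 1274.11
RR3 = 568 / 1274.11 = 0.4458

44.6%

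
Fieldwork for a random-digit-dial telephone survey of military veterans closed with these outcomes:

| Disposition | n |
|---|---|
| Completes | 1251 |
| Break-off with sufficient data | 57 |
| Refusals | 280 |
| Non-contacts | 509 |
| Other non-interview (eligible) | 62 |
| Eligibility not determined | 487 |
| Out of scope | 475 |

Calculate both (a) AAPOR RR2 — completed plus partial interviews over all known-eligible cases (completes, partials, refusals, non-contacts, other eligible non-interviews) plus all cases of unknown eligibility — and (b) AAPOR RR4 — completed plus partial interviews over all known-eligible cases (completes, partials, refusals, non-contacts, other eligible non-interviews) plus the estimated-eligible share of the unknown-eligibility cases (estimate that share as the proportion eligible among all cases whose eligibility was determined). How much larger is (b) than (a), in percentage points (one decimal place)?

1.7

Numerator → 1251 + 57 = 1308
Denom → 1251 + 57 + 280 + 509 + 62 + 487 = 2646
RR2 = 1308 / 2646 = 0.4943
Eligible (known) → 1251 + 57 + 280 + 509 + 62 = 2159
e = 2159 / (2159 + 475) = 2159 / 2634 = 0.8197
Estimated eligible among unknowns → 0.8197 × 487 = 399.19
Denom → 2159 + 399.19 = 2558.19
RR4 = 1308 / 2558.19 = 0.5113
Difference = 51.13 − 49.43 = 1.70 percentage points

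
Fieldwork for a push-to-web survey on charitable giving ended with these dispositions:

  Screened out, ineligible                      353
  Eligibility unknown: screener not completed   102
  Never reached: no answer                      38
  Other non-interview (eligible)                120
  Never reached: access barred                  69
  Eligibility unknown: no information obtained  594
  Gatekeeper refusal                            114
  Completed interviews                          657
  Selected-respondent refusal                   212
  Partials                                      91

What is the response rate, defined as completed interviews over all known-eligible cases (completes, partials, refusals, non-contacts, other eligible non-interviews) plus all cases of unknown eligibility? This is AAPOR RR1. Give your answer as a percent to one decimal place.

32.9%

Refusal or break-off = 114 + 212 = 326
Non-contacts = 38 + 69 = 107
Undetermined eligibility = 102 + 594 = 696
Numerator: 657
Base: 657 + 91 + 326 + 107 + 120 + 696 = 1997
RR1 = 657 / 1997 = 0.3290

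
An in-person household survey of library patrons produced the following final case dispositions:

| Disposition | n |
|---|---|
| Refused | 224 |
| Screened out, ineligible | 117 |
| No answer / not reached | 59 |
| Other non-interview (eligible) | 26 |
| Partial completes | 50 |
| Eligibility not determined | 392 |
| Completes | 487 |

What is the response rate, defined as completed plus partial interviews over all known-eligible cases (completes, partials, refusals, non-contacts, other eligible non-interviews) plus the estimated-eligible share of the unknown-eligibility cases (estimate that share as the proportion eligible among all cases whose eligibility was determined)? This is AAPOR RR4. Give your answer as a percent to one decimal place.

Numerator: 487 + 50 = 537
Eligible (known): 487 + 50 + 224 + 59 + 26 = 846
e = 846 / (846 + 117) = 846 / 963 = 0.8785
Estimated eligible among unknowns: 0.8785 × 392 = 344.37
Denom: 846 + 344.37 = 1190.37
RR4 = 537 / 1190.37 = 0.4511

45.1%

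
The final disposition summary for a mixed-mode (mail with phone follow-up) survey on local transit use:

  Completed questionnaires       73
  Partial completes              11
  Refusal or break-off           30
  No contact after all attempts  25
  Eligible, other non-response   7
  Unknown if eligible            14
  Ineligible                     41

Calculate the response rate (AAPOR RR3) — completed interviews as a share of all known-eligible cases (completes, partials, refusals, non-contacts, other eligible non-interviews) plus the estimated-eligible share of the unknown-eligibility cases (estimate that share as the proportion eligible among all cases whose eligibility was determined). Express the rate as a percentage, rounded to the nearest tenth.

Numerator = 73
Determined eligible = 73 + 11 + 30 + 25 + 7 = 146
e = 146 / (146 + 41) = 146 / 187 = 0.7807
e × U = 0.7807 × 14 = 10.93
Base = 146 + 10.93 = 156.93
RR3 = 73 / 156.93 = 0.4652

46.5%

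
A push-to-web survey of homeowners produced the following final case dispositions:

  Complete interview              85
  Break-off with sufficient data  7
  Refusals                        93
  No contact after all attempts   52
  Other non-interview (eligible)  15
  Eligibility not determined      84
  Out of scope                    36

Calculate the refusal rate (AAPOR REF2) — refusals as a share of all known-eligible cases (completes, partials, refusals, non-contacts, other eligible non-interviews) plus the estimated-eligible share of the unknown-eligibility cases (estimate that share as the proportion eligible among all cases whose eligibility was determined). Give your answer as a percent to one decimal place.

28.6%

Numerator = 93
Eligible (known) = 85 + 7 + 93 + 52 + 15 = 252
e = 252 / (252 + 36) = 252 / 288 = 0.8750
e × U = 0.8750 × 84 = 73.50
Denominator = 252 + 73.50 = 325.50
REF2 = 93 / 325.50 = 0.2857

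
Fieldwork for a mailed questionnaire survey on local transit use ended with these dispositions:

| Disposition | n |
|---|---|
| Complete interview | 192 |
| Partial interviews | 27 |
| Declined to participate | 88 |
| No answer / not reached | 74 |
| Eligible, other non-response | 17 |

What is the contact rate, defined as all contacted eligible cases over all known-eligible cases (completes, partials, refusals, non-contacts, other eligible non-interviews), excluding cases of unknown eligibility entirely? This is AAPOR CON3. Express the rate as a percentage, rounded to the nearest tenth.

81.4%

Numerator → 192 + 27 + 88 + 17 = 324
Denominator → 192 + 27 + 88 + 74 + 17 = 398
CON3 = 324 / 398 = 0.8141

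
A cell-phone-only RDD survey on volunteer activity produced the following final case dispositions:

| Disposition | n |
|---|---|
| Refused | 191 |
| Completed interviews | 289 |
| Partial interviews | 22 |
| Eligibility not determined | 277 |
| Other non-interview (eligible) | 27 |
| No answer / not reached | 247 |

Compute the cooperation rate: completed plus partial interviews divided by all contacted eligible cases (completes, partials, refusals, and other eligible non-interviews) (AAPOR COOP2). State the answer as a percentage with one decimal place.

58.8%

Numerator: 289 + 22 = 311
Denominator: 289 + 22 + 191 + 27 = 529
COOP2 = 311 / 529 = 0.5879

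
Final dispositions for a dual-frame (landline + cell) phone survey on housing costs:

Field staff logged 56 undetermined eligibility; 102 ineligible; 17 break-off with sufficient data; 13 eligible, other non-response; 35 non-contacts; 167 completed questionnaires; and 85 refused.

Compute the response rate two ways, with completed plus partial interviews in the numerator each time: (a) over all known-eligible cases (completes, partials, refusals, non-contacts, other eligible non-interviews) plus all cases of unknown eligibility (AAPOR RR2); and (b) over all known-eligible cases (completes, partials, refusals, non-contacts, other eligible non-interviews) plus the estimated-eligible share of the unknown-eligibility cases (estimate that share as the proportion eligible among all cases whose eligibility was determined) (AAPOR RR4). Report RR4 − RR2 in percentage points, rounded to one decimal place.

1.9

Num = 167 + 17 = 184
Denominator = 167 + 17 + 85 + 35 + 13 + 56 = 373
RR2 = 184 / 373 = 0.4933
Known eligible = 167 + 17 + 85 + 35 + 13 = 317
e = 317 / (317 + 102) = 317 / 419 = 0.7566
Eligible share of unknowns = 0.7566 × 56 = 42.37
Denominator = 317 + 42.37 = 359.37
RR4 = 184 / 359.37 = 0.5120
Difference = 51.20 − 49.33 = 1.87 percentage points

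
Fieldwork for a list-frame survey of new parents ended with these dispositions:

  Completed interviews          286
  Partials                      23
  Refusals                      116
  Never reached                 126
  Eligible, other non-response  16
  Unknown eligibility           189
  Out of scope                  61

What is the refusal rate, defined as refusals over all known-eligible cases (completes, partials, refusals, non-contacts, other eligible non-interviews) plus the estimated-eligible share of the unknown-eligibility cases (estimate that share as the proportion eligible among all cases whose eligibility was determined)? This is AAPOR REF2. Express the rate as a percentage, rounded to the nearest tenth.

15.7%

Numerator: 116
Determined eligible: 286 + 23 + 116 + 126 + 16 = 567
e = 567 / (567 + 61) = 567 / 628 = 0.9029
Estimated eligible among unknowns: 0.9029 × 189 = 170.65
Denominator: 567 + 170.65 = 737.65
REF2 = 116 / 737.65 = 0.1573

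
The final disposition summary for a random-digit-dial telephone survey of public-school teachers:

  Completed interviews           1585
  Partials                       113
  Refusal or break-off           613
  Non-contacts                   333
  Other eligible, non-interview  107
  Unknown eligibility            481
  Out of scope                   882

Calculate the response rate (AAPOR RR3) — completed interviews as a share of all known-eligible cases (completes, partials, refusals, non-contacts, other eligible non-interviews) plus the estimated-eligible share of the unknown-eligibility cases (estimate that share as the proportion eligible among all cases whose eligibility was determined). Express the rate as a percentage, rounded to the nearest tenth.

50.9%

Numerator: 1585
Eligible (known): 1585 + 113 + 613 + 333 + 107 = 2751
e = 2751 / (2751 + 882) = 2751 / 3633 = 0.7572
e × U: 0.7572 × 481 = 364.21
Denom: 2751 + 364.21 = 3115.21
RR3 = 1585 / 3115.21 = 0.5088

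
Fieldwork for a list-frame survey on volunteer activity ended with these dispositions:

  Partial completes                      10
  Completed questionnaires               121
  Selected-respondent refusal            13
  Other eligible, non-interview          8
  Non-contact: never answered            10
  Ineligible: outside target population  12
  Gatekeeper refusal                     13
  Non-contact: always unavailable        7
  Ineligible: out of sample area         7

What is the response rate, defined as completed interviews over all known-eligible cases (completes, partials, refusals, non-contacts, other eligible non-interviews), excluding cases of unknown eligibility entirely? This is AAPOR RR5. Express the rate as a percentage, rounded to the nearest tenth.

66.5%

Declined to participate = 13 + 13 = 26
No answer / not reached = 10 + 7 = 17
Screened out, ineligible = 12 + 7 = 19
Top = 121
Denom = 121 + 10 + 26 + 17 + 8 = 182
RR5 = 121 / 182 = 0.6648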